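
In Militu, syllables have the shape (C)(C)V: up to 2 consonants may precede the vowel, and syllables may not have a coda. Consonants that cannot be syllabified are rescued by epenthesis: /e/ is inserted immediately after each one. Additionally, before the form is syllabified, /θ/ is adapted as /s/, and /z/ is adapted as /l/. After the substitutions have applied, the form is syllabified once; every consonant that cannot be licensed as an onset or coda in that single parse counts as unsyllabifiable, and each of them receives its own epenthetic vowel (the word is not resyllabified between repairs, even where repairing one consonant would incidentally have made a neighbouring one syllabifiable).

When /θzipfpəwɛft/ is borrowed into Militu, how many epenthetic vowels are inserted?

After substitution the input is /slipfpəwɛft/.
The unsyllabifiable consonants are /p/, /f/, /t/; each receives one epenthetic vowel.

3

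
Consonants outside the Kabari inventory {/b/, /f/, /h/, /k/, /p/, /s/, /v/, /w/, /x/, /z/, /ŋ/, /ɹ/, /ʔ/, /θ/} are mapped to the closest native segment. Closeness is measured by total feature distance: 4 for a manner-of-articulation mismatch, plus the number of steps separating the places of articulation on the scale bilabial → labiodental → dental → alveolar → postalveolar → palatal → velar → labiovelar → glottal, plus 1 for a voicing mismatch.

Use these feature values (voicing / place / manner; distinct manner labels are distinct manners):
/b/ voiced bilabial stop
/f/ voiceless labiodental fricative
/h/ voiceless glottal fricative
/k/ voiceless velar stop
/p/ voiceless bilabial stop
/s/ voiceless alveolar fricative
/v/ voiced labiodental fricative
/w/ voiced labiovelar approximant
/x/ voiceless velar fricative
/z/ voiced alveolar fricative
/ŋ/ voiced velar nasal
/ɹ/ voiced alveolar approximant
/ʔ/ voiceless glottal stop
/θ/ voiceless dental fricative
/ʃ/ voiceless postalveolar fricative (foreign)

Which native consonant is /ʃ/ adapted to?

/s/ is closest: same manner (fricative), place distance 1 (postalveolar→alveolar), same voicing; total 1. Next closest is /x/ at distance 2.

s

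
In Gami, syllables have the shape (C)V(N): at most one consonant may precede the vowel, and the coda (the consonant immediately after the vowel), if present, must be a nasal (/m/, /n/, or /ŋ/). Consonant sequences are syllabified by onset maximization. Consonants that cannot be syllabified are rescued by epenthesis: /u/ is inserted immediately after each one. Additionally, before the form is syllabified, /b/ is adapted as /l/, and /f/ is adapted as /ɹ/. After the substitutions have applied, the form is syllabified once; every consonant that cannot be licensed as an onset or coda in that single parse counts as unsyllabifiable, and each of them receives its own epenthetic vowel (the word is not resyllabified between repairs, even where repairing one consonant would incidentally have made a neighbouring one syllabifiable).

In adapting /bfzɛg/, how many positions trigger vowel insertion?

3

After substitution the input is /lɹzɛg/.
The unsyllabifiable consonants are /l/, /ɹ/, /g/; each receives one epenthetic vowel.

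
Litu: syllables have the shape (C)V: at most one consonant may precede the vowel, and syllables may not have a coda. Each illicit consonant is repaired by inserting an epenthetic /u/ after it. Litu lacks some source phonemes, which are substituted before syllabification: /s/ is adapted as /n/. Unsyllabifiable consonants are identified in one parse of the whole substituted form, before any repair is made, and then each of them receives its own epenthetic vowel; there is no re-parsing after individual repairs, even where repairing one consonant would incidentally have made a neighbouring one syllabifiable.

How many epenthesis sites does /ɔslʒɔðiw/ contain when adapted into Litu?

3

After substitution the input is /ɔnlʒɔðiw/.
The unsyllabifiable consonants are /n/, /l/, /w/; each receives one epenthetic vowel.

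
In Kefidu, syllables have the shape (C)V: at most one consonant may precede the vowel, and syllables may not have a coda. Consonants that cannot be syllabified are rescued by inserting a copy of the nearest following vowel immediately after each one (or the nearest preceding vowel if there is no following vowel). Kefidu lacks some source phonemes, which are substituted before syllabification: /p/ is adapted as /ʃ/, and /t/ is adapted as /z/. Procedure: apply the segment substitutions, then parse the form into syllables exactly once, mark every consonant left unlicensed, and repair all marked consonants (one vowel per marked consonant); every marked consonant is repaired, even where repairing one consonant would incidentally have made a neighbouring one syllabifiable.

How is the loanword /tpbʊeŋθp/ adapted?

zʊʃʊbʊeŋeθeʃe

Substitution: /t/ → /z/, /p/ → /ʃ/, giving /zʃbʊeŋθʃ/.
The consonants /z/, /ʃ/, /ŋ/, /θ/, /ʃ/ cannot be parsed into a legal (C)V syllable (no codas are permitted; onsets are limited to one consonant).
Each unlicensed consonant becomes the onset of a new syllable: /z/ → /zʊ/, /ʃ/ → /ʃʊ/, /ŋ/ → /ŋe/, /θ/ → /θe/, /ʃ/ → /ʃe/.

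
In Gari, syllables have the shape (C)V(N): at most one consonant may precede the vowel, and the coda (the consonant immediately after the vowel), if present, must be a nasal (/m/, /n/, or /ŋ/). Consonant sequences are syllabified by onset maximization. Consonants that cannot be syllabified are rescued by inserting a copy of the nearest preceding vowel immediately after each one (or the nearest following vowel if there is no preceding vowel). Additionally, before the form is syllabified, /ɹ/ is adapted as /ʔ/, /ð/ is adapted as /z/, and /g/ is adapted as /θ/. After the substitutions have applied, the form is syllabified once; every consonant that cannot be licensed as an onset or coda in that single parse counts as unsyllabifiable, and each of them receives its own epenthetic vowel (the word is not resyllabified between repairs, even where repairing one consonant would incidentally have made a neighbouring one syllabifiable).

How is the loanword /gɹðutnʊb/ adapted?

Substitution: /g/ → /θ/, /ɹ/ → /ʔ/, /ð/ → /z/, giving /θʔzutnʊb/.
Syllabifying with onset maximization leaves /θ/, /ʔ/, /t/, /b/ stranded (only a nasal (/m/, /n/, or /ŋ/) is licensed in coda position; onsets are limited to one consonant).
Epenthesis after each stranded consonant: /θ/ → /θu/, /ʔ/ → /ʔu/, /t/ → /tu/, /b/ → /bʊ/.

θuʔuzutunʊbʊ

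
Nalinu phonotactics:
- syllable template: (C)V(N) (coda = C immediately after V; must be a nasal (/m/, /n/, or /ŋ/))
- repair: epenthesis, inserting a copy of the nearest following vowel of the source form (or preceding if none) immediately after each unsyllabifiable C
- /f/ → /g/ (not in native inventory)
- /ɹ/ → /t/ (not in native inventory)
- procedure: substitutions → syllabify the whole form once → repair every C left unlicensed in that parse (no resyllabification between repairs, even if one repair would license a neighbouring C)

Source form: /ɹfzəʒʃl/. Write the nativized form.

təgəzəʒəʃələ

Substitution: /ɹ/ → /t/, /f/ → /g/, giving /tgzəʒʃl/.
Syllabifying with onset maximization leaves /t/, /g/, /ʒ/, /ʃ/, /l/ stranded (only a nasal (/m/, /n/, or /ŋ/) is licensed in coda position; onsets are limited to one consonant).
Each unlicensed consonant becomes the onset of a new syllable: /t/ → /tə/, /g/ → /gə/, /ʒ/ → /ʒə/, /ʃ/ → /ʃə/, /l/ → /lə/.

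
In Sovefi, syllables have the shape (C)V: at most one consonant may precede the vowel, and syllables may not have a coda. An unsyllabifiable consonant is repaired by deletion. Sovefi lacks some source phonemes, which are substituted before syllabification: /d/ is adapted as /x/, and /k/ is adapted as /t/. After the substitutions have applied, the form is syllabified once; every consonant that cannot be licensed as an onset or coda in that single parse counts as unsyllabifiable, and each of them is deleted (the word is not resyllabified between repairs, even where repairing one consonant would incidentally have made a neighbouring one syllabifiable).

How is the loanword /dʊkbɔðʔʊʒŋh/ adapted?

xʊbɔʔʊ

Substitution: /d/ → /x/, /k/ → /t/, giving /xʊtbɔðʔʊʒŋh/.
The consonants /t/, /ð/, /ʒ/, /ŋ/, /h/ cannot be parsed into a legal (C)V syllable (no codas are permitted; onsets are limited to one consonant).
Deleting the stranded consonants removes /t/, /ð/, /ʒ/, /ŋ/, /h/.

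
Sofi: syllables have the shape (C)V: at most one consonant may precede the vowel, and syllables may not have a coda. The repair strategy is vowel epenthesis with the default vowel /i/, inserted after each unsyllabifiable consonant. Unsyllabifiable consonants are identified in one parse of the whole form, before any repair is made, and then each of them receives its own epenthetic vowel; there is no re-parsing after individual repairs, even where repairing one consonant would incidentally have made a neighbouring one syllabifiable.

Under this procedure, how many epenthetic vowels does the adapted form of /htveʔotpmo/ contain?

The unsyllabifiable consonants are /h/, /t/, /t/, /p/; each receives one epenthetic vowel.

4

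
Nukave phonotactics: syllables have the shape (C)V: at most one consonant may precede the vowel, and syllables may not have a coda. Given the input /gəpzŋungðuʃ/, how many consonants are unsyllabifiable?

Syllabifying with onset maximization leaves /p/, /z/, /n/, /g/, /ʃ/ stranded (no codas are permitted; onsets are limited to one consonant).

5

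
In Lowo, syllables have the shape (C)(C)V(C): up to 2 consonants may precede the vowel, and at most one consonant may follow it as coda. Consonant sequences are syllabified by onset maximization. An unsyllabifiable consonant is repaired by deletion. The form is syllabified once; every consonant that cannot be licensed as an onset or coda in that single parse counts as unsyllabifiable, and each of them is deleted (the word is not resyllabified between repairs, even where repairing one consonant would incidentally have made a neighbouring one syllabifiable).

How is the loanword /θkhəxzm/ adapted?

khəx

The consonants /θ/, /z/, /m/ cannot be parsed into a legal (C)(C)V(C) syllable (at most one coda consonant is licensed; onsets may contain at most 2 consonants).
Deleting the stranded consonants removes /θ/, /z/, /m/.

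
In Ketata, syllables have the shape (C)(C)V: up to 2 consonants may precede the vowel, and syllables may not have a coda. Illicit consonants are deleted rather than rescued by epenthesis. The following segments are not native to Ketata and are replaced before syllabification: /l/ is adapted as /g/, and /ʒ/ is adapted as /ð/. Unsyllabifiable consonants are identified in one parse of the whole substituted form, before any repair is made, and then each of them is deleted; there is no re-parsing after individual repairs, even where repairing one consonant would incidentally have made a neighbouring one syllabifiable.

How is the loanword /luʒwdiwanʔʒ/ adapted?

Substitution: /l/ → /g/, /ʒ/ → /ð/, giving /guðwdiwanʔð/.
Syllabifying with onset maximization leaves /ð/, /n/, /ʔ/, /ð/ stranded (no codas are permitted; onsets may contain at most 2 consonants).
Each unlicensed consonant is deleted: /ð/, /n/, /ʔ/, /ð/.

guwdiwa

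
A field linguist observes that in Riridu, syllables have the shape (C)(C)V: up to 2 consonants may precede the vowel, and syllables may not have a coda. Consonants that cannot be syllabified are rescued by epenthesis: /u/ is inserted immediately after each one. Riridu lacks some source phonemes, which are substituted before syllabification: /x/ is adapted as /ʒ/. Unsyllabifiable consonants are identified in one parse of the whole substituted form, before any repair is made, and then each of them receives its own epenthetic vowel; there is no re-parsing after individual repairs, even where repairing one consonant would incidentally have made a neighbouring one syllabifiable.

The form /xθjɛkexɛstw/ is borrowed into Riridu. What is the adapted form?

ʒuθjɛkeʒɛsutuwu

Substitution: /x/ → /ʒ/, giving /ʒθjɛkeʒɛstw/.
Under (C)(C)V, the unsyllabifiable consonants are /ʒ/, /s/, /t/, /w/ (no codas are permitted; onsets may contain at most 2 consonants).
Each unlicensed consonant becomes the onset of a new syllable: /ʒ/ → /ʒu/, /s/ → /su/, /t/ → /tu/, /w/ → /wu/.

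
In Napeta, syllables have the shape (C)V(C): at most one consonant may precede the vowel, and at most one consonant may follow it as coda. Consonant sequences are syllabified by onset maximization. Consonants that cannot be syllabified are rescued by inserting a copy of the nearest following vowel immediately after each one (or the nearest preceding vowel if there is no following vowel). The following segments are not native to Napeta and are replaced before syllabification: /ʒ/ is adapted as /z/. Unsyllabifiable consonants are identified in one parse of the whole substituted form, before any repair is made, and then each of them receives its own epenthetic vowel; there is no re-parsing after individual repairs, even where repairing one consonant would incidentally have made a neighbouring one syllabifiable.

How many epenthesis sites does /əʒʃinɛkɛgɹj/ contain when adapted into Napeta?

2

After substitution the input is /əzʃinɛkɛgɹj/.
The unsyllabifiable consonants are /ɹ/, /j/; each receives one epenthetic vowel.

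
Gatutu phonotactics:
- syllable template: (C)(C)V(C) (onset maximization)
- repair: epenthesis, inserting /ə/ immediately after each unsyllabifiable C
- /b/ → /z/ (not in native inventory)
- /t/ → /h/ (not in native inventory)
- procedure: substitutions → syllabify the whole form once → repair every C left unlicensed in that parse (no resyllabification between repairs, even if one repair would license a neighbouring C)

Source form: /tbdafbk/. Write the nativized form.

Substitution: /t/ → /h/, /b/ → /z/, giving /hzdafzk/.
Under (C)(C)V(C), the unsyllabifiable consonants are /h/, /z/, /k/ (at most one coda consonant is licensed; onsets may contain at most 2 consonants).
Epenthesis after each stranded consonant: /h/ → /hə/, /z/ → /zə/, /k/ → /kə/.

həzdafzəkə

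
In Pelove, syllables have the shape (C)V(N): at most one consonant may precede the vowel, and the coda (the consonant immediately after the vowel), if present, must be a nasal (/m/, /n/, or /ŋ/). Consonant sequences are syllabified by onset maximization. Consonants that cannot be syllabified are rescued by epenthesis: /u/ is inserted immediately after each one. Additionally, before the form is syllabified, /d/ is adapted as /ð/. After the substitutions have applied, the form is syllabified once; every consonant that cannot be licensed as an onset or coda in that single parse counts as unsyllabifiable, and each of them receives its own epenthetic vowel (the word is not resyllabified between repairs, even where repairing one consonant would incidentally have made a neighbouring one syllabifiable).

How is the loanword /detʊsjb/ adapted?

ðetʊsujubu

Substitution: /d/ → /ð/, giving /ðetʊsjb/.
Under (C)V(N), the unsyllabifiable consonants are /s/, /j/, /b/ (only a nasal (/m/, /n/, or /ŋ/) is licensed in coda position; onsets are limited to one consonant).
Each unlicensed consonant becomes the onset of a new syllable: /s/ → /su/, /j/ → /ju/, /b/ → /bu/.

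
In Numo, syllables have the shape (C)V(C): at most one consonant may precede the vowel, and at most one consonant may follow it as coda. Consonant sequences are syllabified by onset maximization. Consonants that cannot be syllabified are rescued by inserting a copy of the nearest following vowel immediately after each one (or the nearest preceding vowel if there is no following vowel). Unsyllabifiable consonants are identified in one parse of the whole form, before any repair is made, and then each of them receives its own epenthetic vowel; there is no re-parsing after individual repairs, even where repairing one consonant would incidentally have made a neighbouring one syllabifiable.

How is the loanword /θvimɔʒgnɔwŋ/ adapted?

θivimɔʒgɔnɔwŋɔ

The consonants /θ/, /g/, /ŋ/ cannot be parsed into a legal (C)V(C) syllable (at most one coda consonant is licensed; onsets are limited to one consonant).
Epenthesis after each stranded consonant: /θ/ → /θi/, /g/ → /gɔ/, /ŋ/ → /ŋɔ/.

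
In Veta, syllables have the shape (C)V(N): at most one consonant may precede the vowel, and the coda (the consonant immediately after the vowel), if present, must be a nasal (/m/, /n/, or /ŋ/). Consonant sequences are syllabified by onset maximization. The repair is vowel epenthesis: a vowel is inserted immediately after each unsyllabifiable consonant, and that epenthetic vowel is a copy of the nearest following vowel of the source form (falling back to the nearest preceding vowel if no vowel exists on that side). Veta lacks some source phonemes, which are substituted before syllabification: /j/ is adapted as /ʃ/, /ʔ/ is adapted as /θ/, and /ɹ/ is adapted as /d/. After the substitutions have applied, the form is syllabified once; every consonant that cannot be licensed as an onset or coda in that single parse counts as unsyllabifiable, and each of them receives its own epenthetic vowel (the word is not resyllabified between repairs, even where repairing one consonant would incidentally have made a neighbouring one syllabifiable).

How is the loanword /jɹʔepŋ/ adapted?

Substitution: /j/ → /ʃ/, /ɹ/ → /d/, /ʔ/ → /θ/, giving /ʃdθepŋ/.
Syllabifying with onset maximization leaves /ʃ/, /d/, /p/, /ŋ/ stranded (only a nasal (/m/, /n/, or /ŋ/) is licensed in coda position; onsets are limited to one consonant).
Epenthesis after each stranded consonant: /ʃ/ → /ʃe/, /d/ → /de/, /p/ → /pe/, /ŋ/ → /ŋe/.

ʃedeθepeŋe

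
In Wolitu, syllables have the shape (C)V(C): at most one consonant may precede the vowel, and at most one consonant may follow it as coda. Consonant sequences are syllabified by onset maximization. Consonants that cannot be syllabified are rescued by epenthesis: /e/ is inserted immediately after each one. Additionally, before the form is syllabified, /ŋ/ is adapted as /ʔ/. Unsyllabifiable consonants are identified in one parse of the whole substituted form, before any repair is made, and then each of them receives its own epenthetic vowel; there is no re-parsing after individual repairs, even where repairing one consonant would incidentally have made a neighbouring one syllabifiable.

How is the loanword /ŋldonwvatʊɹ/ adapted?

ʔeledonwevatʊɹ

Substitution: /ŋ/ → /ʔ/, giving /ʔldonwvatʊɹ/.
Under (C)V(C), the unsyllabifiable consonants are /ʔ/, /l/, /w/ (at most one coda consonant is licensed; onsets are limited to one consonant).
Each unlicensed consonant becomes the onset of a new syllable: /ʔ/ → /ʔe/, /l/ → /le/, /w/ → /we/.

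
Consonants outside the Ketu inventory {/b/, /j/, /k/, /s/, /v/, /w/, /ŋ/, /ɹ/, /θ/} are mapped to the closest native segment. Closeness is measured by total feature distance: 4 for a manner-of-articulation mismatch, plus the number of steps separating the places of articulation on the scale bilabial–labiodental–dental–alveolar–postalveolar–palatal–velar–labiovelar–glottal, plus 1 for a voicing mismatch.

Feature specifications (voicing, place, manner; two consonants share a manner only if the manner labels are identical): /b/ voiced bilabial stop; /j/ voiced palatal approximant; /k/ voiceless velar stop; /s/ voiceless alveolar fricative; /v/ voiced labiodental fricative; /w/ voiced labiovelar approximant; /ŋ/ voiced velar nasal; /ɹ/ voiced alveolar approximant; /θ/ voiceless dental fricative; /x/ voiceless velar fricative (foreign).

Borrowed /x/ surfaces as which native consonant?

s

/s/ is closest: same manner (fricative), place distance 3 (velar→alveolar), same voicing; total 3. Next closest is /k/ at distance 4.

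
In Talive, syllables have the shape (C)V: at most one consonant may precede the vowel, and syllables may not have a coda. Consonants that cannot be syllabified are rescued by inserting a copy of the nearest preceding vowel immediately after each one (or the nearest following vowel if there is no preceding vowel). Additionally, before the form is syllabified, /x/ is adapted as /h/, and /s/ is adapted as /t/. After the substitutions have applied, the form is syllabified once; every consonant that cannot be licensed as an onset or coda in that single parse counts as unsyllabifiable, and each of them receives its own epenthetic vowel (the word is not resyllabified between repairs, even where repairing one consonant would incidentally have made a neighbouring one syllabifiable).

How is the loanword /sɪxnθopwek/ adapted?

Substitution: /s/ → /t/, /x/ → /h/, giving /tɪhnθopwek/.
Under (C)V, the unsyllabifiable consonants are /h/, /n/, /p/, /k/ (no codas are permitted; onsets are limited to one consonant).
Inserting the epenthetic vowel yields /h/ → /hɪ/, /n/ → /nɪ/, /p/ → /po/, /k/ → /ke/.

tɪhɪnɪθopoweke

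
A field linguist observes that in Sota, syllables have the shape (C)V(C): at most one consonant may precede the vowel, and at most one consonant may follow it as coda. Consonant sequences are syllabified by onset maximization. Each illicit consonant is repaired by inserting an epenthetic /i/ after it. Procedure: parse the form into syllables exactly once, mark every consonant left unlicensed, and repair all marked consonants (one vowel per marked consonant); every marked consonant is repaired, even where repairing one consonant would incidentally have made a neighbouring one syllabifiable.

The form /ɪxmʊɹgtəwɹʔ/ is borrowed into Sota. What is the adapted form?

ɪxmʊɹgitəwɹiʔi

Syllabifying with onset maximization leaves /g/, /ɹ/, /ʔ/ stranded (at most one coda consonant is licensed; onsets are limited to one consonant).
Epenthesis after each stranded consonant: /g/ → /gi/, /ɹ/ → /ɹi/, /ʔ/ → /ʔi/.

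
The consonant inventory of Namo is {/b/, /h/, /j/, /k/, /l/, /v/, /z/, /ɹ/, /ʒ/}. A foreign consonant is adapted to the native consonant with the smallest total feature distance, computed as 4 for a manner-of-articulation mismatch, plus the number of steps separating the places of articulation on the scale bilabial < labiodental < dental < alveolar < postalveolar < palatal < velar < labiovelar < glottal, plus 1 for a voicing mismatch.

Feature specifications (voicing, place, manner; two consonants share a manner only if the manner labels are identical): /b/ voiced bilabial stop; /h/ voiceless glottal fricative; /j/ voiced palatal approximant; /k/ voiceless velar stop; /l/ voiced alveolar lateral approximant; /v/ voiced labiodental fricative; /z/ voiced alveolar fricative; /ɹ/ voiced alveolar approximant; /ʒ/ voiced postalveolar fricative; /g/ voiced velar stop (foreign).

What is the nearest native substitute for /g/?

/k/ is closest: same manner (stop), place distance 0 (velar→velar), voicing differs (+1); total 1. Next closest is /j/ at distance 5.

k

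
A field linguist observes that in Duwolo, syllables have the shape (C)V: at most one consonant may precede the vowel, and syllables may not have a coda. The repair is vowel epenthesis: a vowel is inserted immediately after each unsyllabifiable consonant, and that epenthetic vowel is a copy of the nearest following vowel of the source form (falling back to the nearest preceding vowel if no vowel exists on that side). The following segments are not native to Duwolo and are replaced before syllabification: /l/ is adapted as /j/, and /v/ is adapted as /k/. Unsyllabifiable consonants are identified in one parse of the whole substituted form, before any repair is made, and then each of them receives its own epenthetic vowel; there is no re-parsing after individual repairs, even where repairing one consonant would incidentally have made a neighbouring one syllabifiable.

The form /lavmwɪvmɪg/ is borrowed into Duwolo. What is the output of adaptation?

Substitution: /l/ → /j/, /v/ → /k/, giving /jakmwɪkmɪg/.
Under (C)V, the unsyllabifiable consonants are /k/, /m/, /k/, /g/ (no codas are permitted; onsets are limited to one consonant).
Inserting the epenthetic vowel yields /k/ → /kɪ/, /m/ → /mɪ/, /k/ → /kɪ/, /g/ → /gɪ/.

jakɪmɪwɪkɪmɪgɪ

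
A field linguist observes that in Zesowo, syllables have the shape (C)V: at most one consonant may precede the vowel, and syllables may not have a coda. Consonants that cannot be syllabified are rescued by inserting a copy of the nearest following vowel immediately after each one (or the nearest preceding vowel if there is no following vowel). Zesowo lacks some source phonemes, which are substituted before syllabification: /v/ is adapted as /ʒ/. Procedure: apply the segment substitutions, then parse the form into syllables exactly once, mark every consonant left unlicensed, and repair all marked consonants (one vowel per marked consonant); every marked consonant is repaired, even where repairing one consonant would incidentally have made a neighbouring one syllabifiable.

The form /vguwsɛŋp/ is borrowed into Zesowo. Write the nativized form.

ʒuguwɛsɛŋɛpɛ

Substitution: /v/ → /ʒ/, giving /ʒguwsɛŋp/.
Under (C)V, the unsyllabifiable consonants are /ʒ/, /w/, /ŋ/, /p/ (no codas are permitted; onsets are limited to one consonant).
Each unlicensed consonant becomes the onset of a new syllable: /ʒ/ → /ʒu/, /w/ → /wɛ/, /ŋ/ → /ŋɛ/, /p/ → /pɛ/.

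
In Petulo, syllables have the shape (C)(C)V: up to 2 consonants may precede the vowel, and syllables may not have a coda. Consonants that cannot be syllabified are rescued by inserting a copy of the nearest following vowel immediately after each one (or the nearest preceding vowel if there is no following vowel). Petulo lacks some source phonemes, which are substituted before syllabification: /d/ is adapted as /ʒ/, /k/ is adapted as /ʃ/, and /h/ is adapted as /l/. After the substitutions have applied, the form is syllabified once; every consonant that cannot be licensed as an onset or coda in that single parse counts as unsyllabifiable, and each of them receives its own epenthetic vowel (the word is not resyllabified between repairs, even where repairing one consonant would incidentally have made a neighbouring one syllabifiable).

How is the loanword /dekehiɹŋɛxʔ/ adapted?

ʒeʃeliɹŋɛxɛʔɛ

Substitution: /d/ → /ʒ/, /k/ → /ʃ/, /h/ → /l/, giving /ʒeʃeliɹŋɛxʔ/.
Syllabifying with onset maximization leaves /x/, /ʔ/ stranded (no codas are permitted; onsets may contain at most 2 consonants).
Inserting the epenthetic vowel yields /x/ → /xɛ/, /ʔ/ → /ʔɛ/.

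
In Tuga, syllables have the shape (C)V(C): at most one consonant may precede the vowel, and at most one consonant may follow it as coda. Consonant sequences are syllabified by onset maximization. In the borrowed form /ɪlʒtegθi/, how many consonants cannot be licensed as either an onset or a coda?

1

Syllabifying with onset maximization leaves /ʒ/ stranded (at most one coda consonant is licensed; onsets are limited to one consonant).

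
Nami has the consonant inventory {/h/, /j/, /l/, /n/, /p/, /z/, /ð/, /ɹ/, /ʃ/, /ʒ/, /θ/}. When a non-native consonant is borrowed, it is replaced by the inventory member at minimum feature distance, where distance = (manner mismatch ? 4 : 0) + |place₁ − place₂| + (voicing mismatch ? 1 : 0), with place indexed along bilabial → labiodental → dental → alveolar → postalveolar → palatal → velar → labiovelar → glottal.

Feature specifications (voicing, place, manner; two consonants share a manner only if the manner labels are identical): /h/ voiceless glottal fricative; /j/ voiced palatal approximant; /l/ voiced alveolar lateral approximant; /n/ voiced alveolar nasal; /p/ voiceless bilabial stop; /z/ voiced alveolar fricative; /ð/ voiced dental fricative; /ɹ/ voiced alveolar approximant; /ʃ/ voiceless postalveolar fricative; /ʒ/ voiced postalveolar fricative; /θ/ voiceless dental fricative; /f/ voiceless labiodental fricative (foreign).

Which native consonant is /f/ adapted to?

/θ/ is closest: same manner (fricative), place distance 1 (labiodental→dental), same voicing; total 1. Next closest is /ð/ at distance 2.

θ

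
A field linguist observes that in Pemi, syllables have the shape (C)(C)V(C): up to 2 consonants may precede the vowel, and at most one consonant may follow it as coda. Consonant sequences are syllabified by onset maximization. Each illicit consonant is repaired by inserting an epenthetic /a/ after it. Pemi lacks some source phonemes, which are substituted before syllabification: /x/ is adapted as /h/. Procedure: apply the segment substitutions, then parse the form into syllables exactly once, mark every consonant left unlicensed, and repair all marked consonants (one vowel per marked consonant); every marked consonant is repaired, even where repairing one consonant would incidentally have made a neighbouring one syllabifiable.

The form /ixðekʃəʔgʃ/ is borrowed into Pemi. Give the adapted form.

ihðekʃəʔgaʃa

Substitution: /x/ → /h/, giving /ihðekʃəʔgʃ/.
The consonants /g/, /ʃ/ cannot be parsed into a legal (C)(C)V(C) syllable (at most one coda consonant is licensed; onsets may contain at most 2 consonants).
Inserting the epenthetic vowel yields /g/ → /ga/, /ʃ/ → /ʃa/.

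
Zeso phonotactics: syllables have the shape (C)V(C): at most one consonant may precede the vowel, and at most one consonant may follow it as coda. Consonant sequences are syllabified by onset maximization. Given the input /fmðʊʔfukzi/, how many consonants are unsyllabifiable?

The consonants /f/, /m/ cannot be parsed into a legal (C)V(C) syllable (at most one coda consonant is licensed; onsets are limited to one consonant).

2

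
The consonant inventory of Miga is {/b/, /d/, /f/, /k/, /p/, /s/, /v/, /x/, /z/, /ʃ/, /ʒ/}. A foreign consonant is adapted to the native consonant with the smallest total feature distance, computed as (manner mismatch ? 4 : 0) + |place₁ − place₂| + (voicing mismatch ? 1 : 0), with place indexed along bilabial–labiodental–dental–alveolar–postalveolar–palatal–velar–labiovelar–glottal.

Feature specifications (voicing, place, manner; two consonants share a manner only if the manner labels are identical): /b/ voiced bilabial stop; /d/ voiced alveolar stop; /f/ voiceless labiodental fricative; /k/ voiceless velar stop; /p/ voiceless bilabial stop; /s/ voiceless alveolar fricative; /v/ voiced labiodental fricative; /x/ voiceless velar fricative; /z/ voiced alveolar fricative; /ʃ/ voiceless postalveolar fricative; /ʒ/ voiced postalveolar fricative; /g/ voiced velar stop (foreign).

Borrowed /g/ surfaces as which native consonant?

/k/ is closest: same manner (stop), place distance 0 (velar→velar), voicing differs (+1); total 1. Next closest is /d/ at distance 3.

k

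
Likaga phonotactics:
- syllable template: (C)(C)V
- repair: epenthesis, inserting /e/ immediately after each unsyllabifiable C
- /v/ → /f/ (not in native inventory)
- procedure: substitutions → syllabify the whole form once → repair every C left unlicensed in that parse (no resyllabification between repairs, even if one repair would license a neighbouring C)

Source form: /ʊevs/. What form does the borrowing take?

ʊefese

Substitution: /v/ → /f/, giving /ʊefs/.
Syllabifying with onset maximization leaves /f/, /s/ stranded (no codas are permitted; onsets may contain at most 2 consonants).
Epenthesis after each stranded consonant: /f/ → /fe/, /s/ → /se/.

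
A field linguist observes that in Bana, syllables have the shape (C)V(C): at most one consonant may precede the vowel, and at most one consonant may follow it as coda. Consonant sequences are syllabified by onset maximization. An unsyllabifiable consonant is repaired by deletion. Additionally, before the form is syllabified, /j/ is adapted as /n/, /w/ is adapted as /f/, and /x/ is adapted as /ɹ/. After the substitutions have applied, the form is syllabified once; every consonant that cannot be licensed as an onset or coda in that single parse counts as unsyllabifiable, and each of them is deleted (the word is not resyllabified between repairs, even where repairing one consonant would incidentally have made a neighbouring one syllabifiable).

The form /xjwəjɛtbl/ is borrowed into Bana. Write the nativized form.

Substitution: /x/ → /ɹ/, /j/ → /n/, /w/ → /f/, giving /ɹnfənɛtbl/.
The consonants /ɹ/, /n/, /b/, /l/ cannot be parsed into a legal (C)V(C) syllable (at most one coda consonant is licensed; onsets are limited to one consonant).
Each unlicensed consonant is deleted: /ɹ/, /n/, /b/, /l/.

fənɛt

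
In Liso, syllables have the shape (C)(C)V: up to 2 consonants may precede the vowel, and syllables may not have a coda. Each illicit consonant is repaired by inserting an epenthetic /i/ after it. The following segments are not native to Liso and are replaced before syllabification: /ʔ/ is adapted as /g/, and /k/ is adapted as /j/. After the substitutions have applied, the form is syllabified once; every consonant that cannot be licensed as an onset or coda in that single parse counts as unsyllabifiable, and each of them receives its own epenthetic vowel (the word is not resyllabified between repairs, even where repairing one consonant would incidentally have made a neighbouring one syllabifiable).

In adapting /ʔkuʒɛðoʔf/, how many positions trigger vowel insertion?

After substitution the input is /gjuʒɛðogf/.
The unsyllabifiable consonants are /g/, /f/; each receives one epenthetic vowel.

2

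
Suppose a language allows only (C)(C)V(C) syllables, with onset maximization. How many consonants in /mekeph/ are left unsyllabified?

Syllabifying with onset maximization leaves /h/ stranded (at most one coda consonant is licensed; onsets may contain at most 2 consonants).

1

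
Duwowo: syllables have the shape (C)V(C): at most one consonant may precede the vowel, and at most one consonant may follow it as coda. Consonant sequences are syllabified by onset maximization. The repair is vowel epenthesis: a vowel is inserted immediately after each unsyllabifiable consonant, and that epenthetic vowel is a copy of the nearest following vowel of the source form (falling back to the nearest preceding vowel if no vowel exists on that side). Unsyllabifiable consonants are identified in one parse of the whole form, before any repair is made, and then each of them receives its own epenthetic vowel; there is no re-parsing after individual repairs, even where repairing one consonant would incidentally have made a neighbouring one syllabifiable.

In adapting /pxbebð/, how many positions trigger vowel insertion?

3

The unsyllabifiable consonants are /p/, /x/, /ð/; each receives one epenthetic vowel.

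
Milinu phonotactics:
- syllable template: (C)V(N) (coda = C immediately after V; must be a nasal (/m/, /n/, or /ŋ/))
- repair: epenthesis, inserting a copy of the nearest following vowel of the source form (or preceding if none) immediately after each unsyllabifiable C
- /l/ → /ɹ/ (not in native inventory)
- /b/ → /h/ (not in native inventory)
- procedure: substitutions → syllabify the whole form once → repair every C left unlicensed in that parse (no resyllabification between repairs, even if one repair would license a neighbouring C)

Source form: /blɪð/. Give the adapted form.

hɪɹɪðɪ

Substitution: /b/ → /h/, /l/ → /ɹ/, giving /hɹɪð/.
The consonants /h/, /ð/ cannot be parsed into a legal (C)V(N) syllable (only a nasal (/m/, /n/, or /ŋ/) is licensed in coda position; onsets are limited to one consonant).
Inserting the epenthetic vowel yields /h/ → /hɪ/, /ð/ → /ðɪ/.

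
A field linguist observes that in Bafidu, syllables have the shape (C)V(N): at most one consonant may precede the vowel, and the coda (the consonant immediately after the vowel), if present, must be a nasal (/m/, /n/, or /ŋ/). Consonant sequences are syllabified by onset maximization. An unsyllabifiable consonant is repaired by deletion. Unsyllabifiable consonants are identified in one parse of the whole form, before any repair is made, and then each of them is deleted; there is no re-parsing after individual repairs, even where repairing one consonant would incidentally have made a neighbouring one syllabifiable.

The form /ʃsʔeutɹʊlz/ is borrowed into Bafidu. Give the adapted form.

Under (C)V(N), the unsyllabifiable consonants are /ʃ/, /s/, /t/, /l/, /z/ (only a nasal (/m/, /n/, or /ŋ/) is licensed in coda position; onsets are limited to one consonant).
Deleting the stranded consonants removes /ʃ/, /s/, /t/, /l/, /z/.

ʔeuɹʊ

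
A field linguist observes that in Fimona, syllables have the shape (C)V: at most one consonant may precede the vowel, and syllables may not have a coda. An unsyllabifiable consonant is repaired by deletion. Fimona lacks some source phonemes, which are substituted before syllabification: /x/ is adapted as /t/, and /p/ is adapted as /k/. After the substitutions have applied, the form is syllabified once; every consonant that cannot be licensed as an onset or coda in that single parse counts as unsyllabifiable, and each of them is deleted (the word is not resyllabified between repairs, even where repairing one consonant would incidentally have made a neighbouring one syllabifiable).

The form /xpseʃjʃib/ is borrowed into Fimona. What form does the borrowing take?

seʃi

Substitution: /x/ → /t/, /p/ → /k/, giving /tkseʃjʃib/.
Under (C)V, the unsyllabifiable consonants are /t/, /k/, /ʃ/, /j/, /b/ (no codas are permitted; onsets are limited to one consonant).
Deleting the stranded consonants removes /t/, /k/, /ʃ/, /j/, /b/.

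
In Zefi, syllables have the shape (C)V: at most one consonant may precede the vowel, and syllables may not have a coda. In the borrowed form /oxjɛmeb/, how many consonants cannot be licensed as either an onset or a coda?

2

Under (C)V, the unsyllabifiable consonants are /x/, /b/ (no codas are permitted; onsets are limited to one consonant).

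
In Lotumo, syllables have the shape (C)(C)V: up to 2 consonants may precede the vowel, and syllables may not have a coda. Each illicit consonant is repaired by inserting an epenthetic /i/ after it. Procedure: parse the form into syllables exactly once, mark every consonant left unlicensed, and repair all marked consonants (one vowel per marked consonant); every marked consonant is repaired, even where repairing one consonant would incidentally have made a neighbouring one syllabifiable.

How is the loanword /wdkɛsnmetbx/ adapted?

widkɛsinmetibixi

Under (C)(C)V, the unsyllabifiable consonants are /w/, /s/, /t/, /b/, /x/ (no codas are permitted; onsets may contain at most 2 consonants).
Each unlicensed consonant becomes the onset of a new syllable: /w/ → /wi/, /s/ → /si/, /t/ → /ti/, /b/ → /bi/, /x/ → /xi/.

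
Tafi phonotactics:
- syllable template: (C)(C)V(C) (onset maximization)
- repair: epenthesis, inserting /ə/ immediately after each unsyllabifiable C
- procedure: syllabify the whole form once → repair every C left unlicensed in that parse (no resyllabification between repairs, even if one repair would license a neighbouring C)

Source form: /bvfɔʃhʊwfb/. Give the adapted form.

Under (C)(C)V(C), the unsyllabifiable consonants are /b/, /f/, /b/ (at most one coda consonant is licensed; onsets may contain at most 2 consonants).
Each unlicensed consonant becomes the onset of a new syllable: /b/ → /bə/, /f/ → /fə/, /b/ → /bə/.

bəvfɔʃhʊwfəbə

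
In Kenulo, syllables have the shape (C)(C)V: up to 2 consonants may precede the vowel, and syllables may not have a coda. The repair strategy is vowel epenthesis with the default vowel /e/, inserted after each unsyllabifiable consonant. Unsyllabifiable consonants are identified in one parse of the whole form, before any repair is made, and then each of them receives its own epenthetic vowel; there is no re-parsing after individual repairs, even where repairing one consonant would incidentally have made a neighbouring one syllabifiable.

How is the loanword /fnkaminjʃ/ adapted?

fenkaminejeʃe

The consonants /f/, /n/, /j/, /ʃ/ cannot be parsed into a legal (C)(C)V syllable (no codas are permitted; onsets may contain at most 2 consonants).
Epenthesis after each stranded consonant: /f/ → /fe/, /n/ → /ne/, /j/ → /je/, /ʃ/ → /ʃe/.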